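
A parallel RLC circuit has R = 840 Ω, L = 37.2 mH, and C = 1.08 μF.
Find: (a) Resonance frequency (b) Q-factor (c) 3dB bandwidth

Step 1 — Resonance: ω₀ = 1/√(LC) = 1/√(0.0372·1.08e-06) = 4989 rad/s.
Step 2 — f₀ = ω₀/(2π) = 794 Hz.
Step 3 — Parallel Q: Q = R/(ω₀L) = 840/(4989·0.0372) = 4.526.
Step 4 — Bandwidth: Δω = ω₀/Q = 1102 rad/s; BW = Δω/(2π) = 175.4 Hz.

(a) f₀ = 794 Hz  (b) Q = 4.526  (c) BW = 175.4 Hz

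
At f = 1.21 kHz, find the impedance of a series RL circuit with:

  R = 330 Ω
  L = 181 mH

Step 1 — Angular frequency: ω = 2π·f = 2π·1210 = 7603 rad/s.
Step 2 — Component impedances:
  R: Z = R = 330 Ω
  L: Z = jωL = j·7603·0.181 = 0 + j1376 Ω
Step 3 — Series combination: Z_total = R + L = 330 + j1376 Ω = 1415∠76.5° Ω.

Z = 330 + j1376 Ω = 1415∠76.5° Ω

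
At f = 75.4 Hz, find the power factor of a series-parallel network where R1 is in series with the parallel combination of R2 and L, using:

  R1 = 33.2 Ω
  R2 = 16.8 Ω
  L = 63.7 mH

Step 1 — Angular frequency: ω = 2π·f = 2π·75.4 = 473.8 rad/s.
Step 2 — Component impedances:
  R1: Z = R = 33.2 Ω
  R2: Z = R = 16.8 Ω
  L: Z = jωL = j·473.8·0.0637 = 0 + j30.18 Ω
Step 3 — Parallel branch: R2 || L = 1/(1/R2 + 1/L) = 12.83 + j7.14 Ω.
Step 4 — Series with R1: Z_total = R1 + (R2 || L) = 46.03 + j7.14 Ω = 46.58∠8.8° Ω.
Step 5 — Power factor: PF = cos(φ) = Re(Z)/|Z| = 46.03/46.58 = 0.9882.
Step 6 — Type: Im(Z) = 7.14 ⇒ lagging (phase φ = 8.8°).

PF = 0.9882 (lagging, φ = 8.8°)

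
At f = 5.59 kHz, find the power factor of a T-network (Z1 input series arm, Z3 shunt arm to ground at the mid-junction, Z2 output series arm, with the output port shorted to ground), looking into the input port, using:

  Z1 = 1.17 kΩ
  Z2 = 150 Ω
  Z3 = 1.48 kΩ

Step 1 — Angular frequency: ω = 2π·f = 2π·5590 = 3.512e+04 rad/s.
Step 2 — Component impedances:
  Z1: Z = R = 1170 Ω
  Z2: Z = R = 150 Ω
  Z3: Z = R = 1480 Ω
Step 3 — With the output port shorted to ground, the output series arm Z2 runs from the junction to ground; the shunt arm Z3 also runs from the junction to ground. They appear in parallel: Z3 || Z2 = 136.2 Ω.
Step 4 — Series with input arm Z1: Z_in = Z1 + (Z3 || Z2) = 1306 Ω = 1306∠0.0° Ω.
Step 5 — Power factor: PF = cos(φ) = Re(Z)/|Z| = 1306/1306 = 1.
Step 6 — Type: Im(Z) = 0 ⇒ unity (phase φ = 0.0°).

PF = 1 (unity, φ = 0.0°)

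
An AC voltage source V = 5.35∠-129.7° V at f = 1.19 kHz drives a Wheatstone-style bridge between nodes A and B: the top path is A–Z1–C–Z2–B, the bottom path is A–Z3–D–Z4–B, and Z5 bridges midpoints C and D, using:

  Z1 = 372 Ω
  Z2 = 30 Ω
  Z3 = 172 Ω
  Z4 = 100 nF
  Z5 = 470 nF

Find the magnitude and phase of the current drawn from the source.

Step 1 — Angular frequency: ω = 2π·f = 2π·1190 = 7477 rad/s.
Step 2 — Component impedances:
  Z1: Z = R = 372 Ω
  Z2: Z = R = 30 Ω
  Z3: Z = R = 172 Ω
  Z4: Z = 1/(jωC) = -j/(ω·C) = 0 - j1337 Ω
  Z5: Z = 1/(jωC) = -j/(ω·C) = 0 - j284.6 Ω
Step 3 — Bridge requires nodal analysis (the Z5 bridge couples midpoints C and D, so the two paths cannot be reduced to a simple series/parallel combination). Setting node B to ground and injecting 1 A at node A, the 3-node admittance system at A, C, D solves to V_A = Z_AB = 181.6 - j95.32 Ω = 205.1∠-27.7° Ω.
Step 4 — Source phasor: V = 5.35∠-129.7° V = -3.417 - j4.116 V.
Step 5 — Ohm's law: I = V / Z_total = (-3.417 - j4.116) / (181.6 - j95.32) = -0.005426 - j0.02551 A.
Step 6 — Convert to polar: |I| = 0.02608 A, ∠I = -102.0°.

I = 0.02608∠-102.0° A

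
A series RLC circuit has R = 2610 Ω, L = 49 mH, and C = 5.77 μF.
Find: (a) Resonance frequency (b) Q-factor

Step 1 — Resonance condition Im(Z)=0 gives ω₀ = 1/√(LC).
Step 2 — ω₀ = 1/√(0.049·5.77e-06) = 1881 rad/s.
Step 3 — f₀ = ω₀/(2π) = 299.3 Hz.
Step 4 — Series Q: Q = ω₀L/R = 1881·0.049/2610 = 0.03531.

(a) f₀ = 299.3 Hz  (b) Q = 0.03531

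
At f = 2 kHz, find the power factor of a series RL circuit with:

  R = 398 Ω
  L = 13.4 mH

Step 1 — Angular frequency: ω = 2π·f = 2π·2000 = 1.257e+04 rad/s.
Step 2 — Component impedances:
  R: Z = R = 398 Ω
  L: Z = jωL = j·1.257e+04·0.0134 = 0 + j168.4 Ω
Step 3 — Series combination: Z_total = R + L = 398 + j168.4 Ω = 432.2∠22.9° Ω.
Step 4 — Power factor: PF = cos(φ) = Re(Z)/|Z| = 398/432.16 = 0.921.
Step 5 — Type: Im(Z) = 168.4 ⇒ lagging (phase φ = 22.9°).

PF = 0.921 (lagging, φ = 22.9°)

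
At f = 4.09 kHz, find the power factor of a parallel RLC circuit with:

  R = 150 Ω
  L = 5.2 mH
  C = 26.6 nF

Step 1 — Angular frequency: ω = 2π·f = 2π·4090 = 2.57e+04 rad/s.
Step 2 — Component impedances:
  R: Z = R = 150 Ω
  L: Z = jωL = j·2.57e+04·0.0052 = 0 + j133.6 Ω
  C: Z = 1/(jωC) = -j/(ω·C) = 0 - j1463 Ω
Step 3 — Parallel combination: 1/Z_total = 1/R + 1/L + 1/C; Z_total = 73.52 + j74.99 Ω = 105∠45.6° Ω.
Step 4 — Power factor: PF = cos(φ) = Re(Z)/|Z| = 73.518/105.01 = 0.7001.
Step 5 — Type: Im(Z) = 74.99 ⇒ lagging (phase φ = 45.6°).

PF = 0.7001 (lagging, φ = 45.6°)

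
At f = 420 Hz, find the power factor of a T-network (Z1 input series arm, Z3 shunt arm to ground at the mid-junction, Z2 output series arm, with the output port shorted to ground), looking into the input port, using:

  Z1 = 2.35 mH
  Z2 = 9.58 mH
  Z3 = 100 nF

Step 1 — Angular frequency: ω = 2π·f = 2π·420 = 2639 rad/s.
Step 2 — Component impedances:
  Z1: Z = jωL = j·2639·0.00235 = 0 + j6.202 Ω
  Z2: Z = jωL = j·2639·0.00958 = 0 + j25.28 Ω
  Z3: Z = 1/(jωC) = -j/(ω·C) = 0 - j3789 Ω
Step 3 — With the output port shorted to ground, the output series arm Z2 runs from the junction to ground; the shunt arm Z3 also runs from the junction to ground. They appear in parallel: Z3 || Z2 = 0 + j25.45 Ω.
Step 4 — Series with input arm Z1: Z_in = Z1 + (Z3 || Z2) = 0 + j31.65 Ω = 31.65∠90.0° Ω.
Step 5 — Power factor: PF = cos(φ) = Re(Z)/|Z| = 0/31.65 = 0.
Step 6 — Type: Im(Z) = 31.65 ⇒ lagging (phase φ = 90.0°).

PF = 0 (lagging, φ = 90.0°)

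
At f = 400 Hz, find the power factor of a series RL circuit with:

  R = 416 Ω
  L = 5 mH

Step 1 — Angular frequency: ω = 2π·f = 2π·400 = 2513 rad/s.
Step 2 — Component impedances:
  R: Z = R = 416 Ω
  L: Z = jωL = j·2513·0.005 = 0 + j12.57 Ω
Step 3 — Series combination: Z_total = R + L = 416 + j12.57 Ω = 416.2∠1.7° Ω.
Step 4 — Power factor: PF = cos(φ) = Re(Z)/|Z| = 416/416.2 = 0.9995.
Step 5 — Type: Im(Z) = 12.57 ⇒ lagging (phase φ = 1.7°).

PF = 0.9995 (lagging, φ = 1.7°)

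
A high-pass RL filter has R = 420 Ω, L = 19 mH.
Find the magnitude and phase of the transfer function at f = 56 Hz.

Step 1 — Angular frequency: ω = 2π·56 = 351.9 rad/s.
Step 2 — Transfer function: H(jω) = jωL/(R + jωL).
Step 3 — Numerator jωL = j·6.685; denominator R + jωL = 420 + j6.685.
Step 4 — H = 0.0002533 + j0.01591.
Step 5 — Magnitude: |H| = 0.01592 (-36.0 dB); phase: φ = 89.1°.

|H| = 0.01592 (-36.0 dB), φ = 89.1°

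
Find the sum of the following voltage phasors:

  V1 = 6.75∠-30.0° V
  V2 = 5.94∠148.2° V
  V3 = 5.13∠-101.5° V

Step 1 — Convert each phasor to rectangular form:
  V1 = 6.75·(cos(-30.0°) + j·sin(-30.0°)) = 5.846 - j3.375 V
  V2 = 5.94·(cos(148.2°) + j·sin(148.2°)) = -5.048 + j3.13 V
  V3 = 5.13·(cos(-101.5°) + j·sin(-101.5°)) = -1.023 - j5.027 V
Step 2 — Sum components: V_total = -0.2254 - j5.272 V.
Step 3 — Convert to polar: |V_total| = 5.277 V, ∠V_total = -92.4°.

V_total = 5.277∠-92.4° V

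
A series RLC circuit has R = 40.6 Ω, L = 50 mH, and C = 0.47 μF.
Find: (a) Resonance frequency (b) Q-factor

Step 1 — Resonance condition Im(Z)=0 gives ω₀ = 1/√(LC).
Step 2 — ω₀ = 1/√(0.05·4.7e-07) = 6523 rad/s.
Step 3 — f₀ = ω₀/(2π) = 1038 Hz.
Step 4 — Series Q: Q = ω₀L/R = 6523·0.05/40.6 = 8.034.

(a) f₀ = 1038 Hz  (b) Q = 8.034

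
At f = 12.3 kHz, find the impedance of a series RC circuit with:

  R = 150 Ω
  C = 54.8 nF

Step 1 — Angular frequency: ω = 2π·f = 2π·1.23e+04 = 7.728e+04 rad/s.
Step 2 — Component impedances:
  R: Z = R = 150 Ω
  C: Z = 1/(jωC) = -j/(ω·C) = 0 - j236.1 Ω
Step 3 — Series combination: Z_total = R + C = 150 - j236.1 Ω = 279.7∠-57.6° Ω.

Z = 150 - j236.1 Ω = 279.7∠-57.6° Ω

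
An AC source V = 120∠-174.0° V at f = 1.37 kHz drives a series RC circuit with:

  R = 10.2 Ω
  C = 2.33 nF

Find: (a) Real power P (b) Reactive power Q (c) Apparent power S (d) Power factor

Step 1 — Angular frequency: ω = 2π·f = 2π·1370 = 8608 rad/s.
Step 2 — Component impedances:
  R: Z = R = 10.2 Ω
  C: Z = 1/(jωC) = -j/(ω·C) = 0 - j4.986e+04 Ω
Step 3 — Series combination: Z_total = R + C = 10.2 - j4.986e+04 Ω = 4.986e+04∠-90.0° Ω.
Step 4 — Source phasor: V = 120∠-174.0° V = -119.3 - j12.54 V.
Step 5 — Current: I = V / Z = 0.0002511 - j0.002394 A = 0.002407∠-84.0° A.
Step 6 — Complex power: S = V·I* = 5.908e-05 - j0.2888 VA.
Step 7 — Real power: P = Re(S) = 5.908e-05 W.
Step 8 — Reactive power: Q = Im(S) = -0.2888 VAR.
Step 9 — Apparent power: |S| = 0.2888 VA.
Step 10 — Power factor: PF = P/|S| = 0.0002046 (leading).

(a) P = 5.908e-05 W  (b) Q = -0.2888 VAR  (c) S = 0.2888 VA  (d) PF = 0.0002046 (leading)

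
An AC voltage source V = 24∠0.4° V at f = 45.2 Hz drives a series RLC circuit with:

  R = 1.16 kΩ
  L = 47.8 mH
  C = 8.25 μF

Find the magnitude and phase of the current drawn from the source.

Step 1 — Angular frequency: ω = 2π·f = 2π·45.2 = 284 rad/s.
Step 2 — Component impedances:
  R: Z = R = 1160 Ω
  L: Z = jωL = j·284·0.0478 = 0 + j13.58 Ω
  C: Z = 1/(jωC) = -j/(ω·C) = 0 - j426.8 Ω
Step 3 — Series combination: Z_total = R + L + C = 1160 - j413.2 Ω = 1231∠-19.6° Ω.
Step 4 — Source phasor: V = 24∠0.4° V = 24 + j0.1676 V.
Step 5 — Ohm's law: I = V / Z_total = (24 + j0.1676) / (1160 - j413.2) = 0.01831 + j0.006668 A.
Step 6 — Convert to polar: |I| = 0.01949 A, ∠I = 20.0°.

I = 0.01949∠20.0° A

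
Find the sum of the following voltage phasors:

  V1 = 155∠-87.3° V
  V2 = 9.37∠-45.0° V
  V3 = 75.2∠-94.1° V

Step 1 — Convert each phasor to rectangular form:
  V1 = 155·(cos(-87.3°) + j·sin(-87.3°)) = 7.301 - j154.8 V
  V2 = 9.37·(cos(-45.0°) + j·sin(-45.0°)) = 6.626 - j6.626 V
  V3 = 75.2·(cos(-94.1°) + j·sin(-94.1°)) = -5.377 - j75.01 V
Step 2 — Sum components: V_total = 8.55 - j236.5 V.
Step 3 — Convert to polar: |V_total| = 236.6 V, ∠V_total = -87.9°.

V_total = 236.6∠-87.9° V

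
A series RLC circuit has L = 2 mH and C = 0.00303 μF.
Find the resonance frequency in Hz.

Step 1 — Resonance condition Im(Z)=0 gives ω₀ = 1/√(LC).
Step 2 — ω₀ = 1/√(0.002·3.03e-09) = 4.062e+05 rad/s.
Step 3 — f₀ = ω₀/(2π) = 6.465e+04 Hz.

f₀ = 6.465e+04 Hz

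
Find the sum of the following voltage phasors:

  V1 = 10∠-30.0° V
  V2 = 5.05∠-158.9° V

Step 1 — Convert each phasor to rectangular form:
  V1 = 10·(cos(-30.0°) + j·sin(-30.0°)) = 8.66 - j5 V
  V2 = 5.05·(cos(-158.9°) + j·sin(-158.9°)) = -4.711 - j1.818 V
Step 2 — Sum components: V_total = 3.949 - j6.818 V.
Step 3 — Convert to polar: |V_total| = 7.879 V, ∠V_total = -59.9°.

V_total = 7.879∠-59.9° V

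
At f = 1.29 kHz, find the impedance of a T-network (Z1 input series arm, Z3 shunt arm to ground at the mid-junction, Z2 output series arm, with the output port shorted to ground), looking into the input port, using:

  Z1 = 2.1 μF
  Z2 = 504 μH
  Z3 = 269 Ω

Step 1 — Angular frequency: ω = 2π·f = 2π·1290 = 8105 rad/s.
Step 2 — Component impedances:
  Z1: Z = 1/(jωC) = -j/(ω·C) = 0 - j58.75 Ω
  Z2: Z = jωL = j·8105·0.000504 = 0 + j4.085 Ω
  Z3: Z = R = 269 Ω
Step 3 — With the output port shorted to ground, the output series arm Z2 runs from the junction to ground; the shunt arm Z3 also runs from the junction to ground. They appear in parallel: Z3 || Z2 = 0.06202 + j4.084 Ω.
Step 4 — Series with input arm Z1: Z_in = Z1 + (Z3 || Z2) = 0.06202 - j54.67 Ω = 54.67∠-89.9° Ω.

Z = 0.06202 - j54.67 Ω = 54.67∠-89.9° Ω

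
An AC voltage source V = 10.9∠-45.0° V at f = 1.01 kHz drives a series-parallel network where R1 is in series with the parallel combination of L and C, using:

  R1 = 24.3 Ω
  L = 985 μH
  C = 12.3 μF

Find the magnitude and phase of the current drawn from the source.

Step 1 — Angular frequency: ω = 2π·f = 2π·1010 = 6346 rad/s.
Step 2 — Component impedances:
  R1: Z = R = 24.3 Ω
  L: Z = jωL = j·6346·0.000985 = 0 + j6.251 Ω
  C: Z = 1/(jωC) = -j/(ω·C) = 0 - j12.81 Ω
Step 3 — Parallel branch: L || C = 1/(1/L + 1/C) = 0 + j12.21 Ω.
Step 4 — Series with R1: Z_total = R1 + (L || C) = 24.3 + j12.21 Ω = 27.19∠26.7° Ω.
Step 5 — Source phasor: V = 10.9∠-45.0° V = 7.707 - j7.707 V.
Step 6 — Ohm's law: I = V / Z_total = (7.707 - j7.707) / (24.3 + j12.21) = 0.126 - j0.3805 A.
Step 7 — Convert to polar: |I| = 0.4008 A, ∠I = -71.7°.

I = 0.4008∠-71.7° A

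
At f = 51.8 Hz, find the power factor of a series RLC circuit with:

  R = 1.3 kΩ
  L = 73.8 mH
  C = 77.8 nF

Step 1 — Angular frequency: ω = 2π·f = 2π·51.8 = 325.5 rad/s.
Step 2 — Component impedances:
  R: Z = R = 1300 Ω
  L: Z = jωL = j·325.5·0.0738 = 0 + j24.02 Ω
  C: Z = 1/(jωC) = -j/(ω·C) = 0 - j3.949e+04 Ω
Step 3 — Series combination: Z_total = R + L + C = 1300 - j3.947e+04 Ω = 3.949e+04∠-88.1° Ω.
Step 4 — Power factor: PF = cos(φ) = Re(Z)/|Z| = 1300/3.949e+04 = 0.03292.
Step 5 — Type: Im(Z) = -3.947e+04 ⇒ leading (phase φ = -88.1°).

PF = 0.03292 (leading, φ = -88.1°)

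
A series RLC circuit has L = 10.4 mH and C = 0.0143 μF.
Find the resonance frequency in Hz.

Step 1 — Resonance condition Im(Z)=0 gives ω₀ = 1/√(LC).
Step 2 — ω₀ = 1/√(0.0104·1.43e-08) = 8.2e+04 rad/s.
Step 3 — f₀ = ω₀/(2π) = 1.305e+04 Hz.

f₀ = 1.305e+04 Hz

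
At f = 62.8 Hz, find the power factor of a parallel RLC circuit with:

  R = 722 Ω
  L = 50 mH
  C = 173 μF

Step 1 — Angular frequency: ω = 2π·f = 2π·62.8 = 394.6 rad/s.
Step 2 — Component impedances:
  R: Z = R = 722 Ω
  L: Z = jωL = j·394.6·0.05 = 0 + j19.73 Ω
  C: Z = 1/(jωC) = -j/(ω·C) = 0 - j14.65 Ω
Step 3 — Parallel combination: 1/Z_total = 1/R + 1/L + 1/C; Z_total = 4.456 - j56.54 Ω = 56.72∠-85.5° Ω.
Step 4 — Power factor: PF = cos(φ) = Re(Z)/|Z| = 4.456/56.72 = 0.07856.
Step 5 — Type: Im(Z) = -56.54 ⇒ leading (phase φ = -85.5°).

PF = 0.07856 (leading, φ = -85.5°)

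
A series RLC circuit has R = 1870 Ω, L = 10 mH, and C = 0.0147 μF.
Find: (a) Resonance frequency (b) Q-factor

Step 1 — Resonance condition Im(Z)=0 gives ω₀ = 1/√(LC).
Step 2 — ω₀ = 1/√(0.01·1.47e-08) = 8.248e+04 rad/s.
Step 3 — f₀ = ω₀/(2π) = 1.313e+04 Hz.
Step 4 — Series Q: Q = ω₀L/R = 8.248e+04·0.01/1870 = 0.4411.

(a) f₀ = 1.313e+04 Hz  (b) Q = 0.4411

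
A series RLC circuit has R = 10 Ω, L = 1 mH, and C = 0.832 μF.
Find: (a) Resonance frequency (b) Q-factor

Step 1 — Resonance condition Im(Z)=0 gives ω₀ = 1/√(LC).
Step 2 — ω₀ = 1/√(0.001·8.32e-07) = 3.467e+04 rad/s.
Step 3 — f₀ = ω₀/(2π) = 5518 Hz.
Step 4 — Series Q: Q = ω₀L/R = 3.467e+04·0.001/10 = 3.467.

(a) f₀ = 5518 Hz  (b) Q = 3.467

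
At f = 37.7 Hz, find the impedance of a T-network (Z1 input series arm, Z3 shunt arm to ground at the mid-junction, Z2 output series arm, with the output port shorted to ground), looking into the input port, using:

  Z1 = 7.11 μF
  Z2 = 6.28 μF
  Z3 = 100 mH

Step 1 — Angular frequency: ω = 2π·f = 2π·37.7 = 236.9 rad/s.
Step 2 — Component impedances:
  Z1: Z = 1/(jωC) = -j/(ω·C) = 0 - j593.8 Ω
  Z2: Z = 1/(jωC) = -j/(ω·C) = 0 - j672.2 Ω
  Z3: Z = jωL = j·236.9·0.1 = 0 + j23.69 Ω
Step 3 — With the output port shorted to ground, the output series arm Z2 runs from the junction to ground; the shunt arm Z3 also runs from the junction to ground. They appear in parallel: Z3 || Z2 = 0 + j24.55 Ω.
Step 4 — Series with input arm Z1: Z_in = Z1 + (Z3 || Z2) = 0 - j569.2 Ω = 569.2∠-90.0° Ω.

Z = 0 - j569.2 Ω = 569.2∠-90.0° Ω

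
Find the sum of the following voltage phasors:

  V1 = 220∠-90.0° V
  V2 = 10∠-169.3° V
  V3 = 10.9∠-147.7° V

Step 1 — Convert each phasor to rectangular form:
  V1 = 220·(cos(-90.0°) + j·sin(-90.0°)) = 0 - j220 V
  V2 = 10·(cos(-169.3°) + j·sin(-169.3°)) = -9.826 - j1.857 V
  V3 = 10.9·(cos(-147.7°) + j·sin(-147.7°)) = -9.213 - j5.824 V
Step 2 — Sum components: V_total = -19.04 - j227.7 V.
Step 3 — Convert to polar: |V_total| = 228.5 V, ∠V_total = -94.8°.

V_total = 228.5∠-94.8° V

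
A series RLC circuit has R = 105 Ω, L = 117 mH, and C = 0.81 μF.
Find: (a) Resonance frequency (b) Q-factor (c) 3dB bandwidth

Step 1 — Resonance condition Im(Z)=0 gives ω₀ = 1/√(LC).
Step 2 — ω₀ = 1/√(0.117·8.1e-07) = 3248 rad/s.
Step 3 — f₀ = ω₀/(2π) = 517 Hz.
Step 4 — Series Q: Q = ω₀L/R = 3248·0.117/105 = 3.62.
Step 5 — 3dB bandwidth: Δω = ω₀/Q = 897.4 rad/s; BW = Δω/(2π) = 142.8 Hz.

(a) f₀ = 517 Hz  (b) Q = 3.62  (c) BW = 142.8 Hz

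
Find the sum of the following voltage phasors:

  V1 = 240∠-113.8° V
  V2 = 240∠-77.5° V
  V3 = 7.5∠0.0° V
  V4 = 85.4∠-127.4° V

Step 1 — Convert each phasor to rectangular form:
  V1 = 240·(cos(-113.8°) + j·sin(-113.8°)) = -96.85 - j219.6 V
  V2 = 240·(cos(-77.5°) + j·sin(-77.5°)) = 51.95 - j234.3 V
  V3 = 7.5·(cos(0.0°) + j·sin(0.0°)) = 7.5 V
  V4 = 85.4·(cos(-127.4°) + j·sin(-127.4°)) = -51.87 - j67.84 V
Step 2 — Sum components: V_total = -89.28 - j521.7 V.
Step 3 — Convert to polar: |V_total| = 529.3 V, ∠V_total = -99.7°.

V_total = 529.3∠-99.7° V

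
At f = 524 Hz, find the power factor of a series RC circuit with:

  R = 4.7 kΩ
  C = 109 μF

Step 1 — Angular frequency: ω = 2π·f = 2π·524 = 3292 rad/s.
Step 2 — Component impedances:
  R: Z = R = 4700 Ω
  C: Z = 1/(jωC) = -j/(ω·C) = 0 - j2.787 Ω
Step 3 — Series combination: Z_total = R + C = 4700 - j2.787 Ω = 4700∠-0.0° Ω.
Step 4 — Power factor: PF = cos(φ) = Re(Z)/|Z| = 4700/4700 = 1.
Step 5 — Type: Im(Z) = -2.787 ⇒ leading (phase φ = -0.0°).

PF = 1 (leading, φ = -0.0°)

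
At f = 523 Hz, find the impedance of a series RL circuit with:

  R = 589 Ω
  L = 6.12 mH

Step 1 — Angular frequency: ω = 2π·f = 2π·523 = 3286 rad/s.
Step 2 — Component impedances:
  R: Z = R = 589 Ω
  L: Z = jωL = j·3286·0.00612 = 0 + j20.11 Ω
Step 3 — Series combination: Z_total = R + L = 589 + j20.11 Ω = 589.3∠2.0° Ω.

Z = 589 + j20.11 Ω = 589.3∠2.0° Ω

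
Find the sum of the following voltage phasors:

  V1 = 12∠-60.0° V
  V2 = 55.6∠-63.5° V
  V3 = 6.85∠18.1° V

Step 1 — Convert each phasor to rectangular form:
  V1 = 12·(cos(-60.0°) + j·sin(-60.0°)) = 6 - j10.39 V
  V2 = 55.6·(cos(-63.5°) + j·sin(-63.5°)) = 24.81 - j49.76 V
  V3 = 6.85·(cos(18.1°) + j·sin(18.1°)) = 6.511 + j2.128 V
Step 2 — Sum components: V_total = 37.32 - j58.02 V.
Step 3 — Convert to polar: |V_total| = 68.99 V, ∠V_total = -57.3°.

V_total = 68.99∠-57.3° V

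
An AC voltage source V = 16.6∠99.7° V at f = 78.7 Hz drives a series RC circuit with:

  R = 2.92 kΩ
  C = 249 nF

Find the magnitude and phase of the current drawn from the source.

Step 1 — Angular frequency: ω = 2π·f = 2π·78.7 = 494.5 rad/s.
Step 2 — Component impedances:
  R: Z = R = 2920 Ω
  C: Z = 1/(jωC) = -j/(ω·C) = 0 - j8122 Ω
Step 3 — Series combination: Z_total = R + C = 2920 - j8122 Ω = 8631∠-70.2° Ω.
Step 4 — Source phasor: V = 16.6∠99.7° V = -2.797 + j16.36 V.
Step 5 — Ohm's law: I = V / Z_total = (-2.797 + j16.36) / (2920 - j8122) = -0.001894 + j0.0003365 A.
Step 6 — Convert to polar: |I| = 0.001923 A, ∠I = 169.9°.

I = 0.001923∠169.9° A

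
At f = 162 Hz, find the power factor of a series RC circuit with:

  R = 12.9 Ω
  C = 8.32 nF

Step 1 — Angular frequency: ω = 2π·f = 2π·162 = 1018 rad/s.
Step 2 — Component impedances:
  R: Z = R = 12.9 Ω
  C: Z = 1/(jωC) = -j/(ω·C) = 0 - j1.181e+05 Ω
Step 3 — Series combination: Z_total = R + C = 12.9 - j1.181e+05 Ω = 1.181e+05∠-90.0° Ω.
Step 4 — Power factor: PF = cos(φ) = Re(Z)/|Z| = 12.9/1.181e+05 = 0.0001092.
Step 5 — Type: Im(Z) = -1.181e+05 ⇒ leading (phase φ = -90.0°).

PF = 0.0001092 (leading, φ = -90.0°)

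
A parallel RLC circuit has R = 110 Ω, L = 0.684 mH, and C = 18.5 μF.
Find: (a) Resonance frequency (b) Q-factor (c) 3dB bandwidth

Step 1 — Resonance: ω₀ = 1/√(LC) = 1/√(0.000684·1.85e-05) = 8890 rad/s.
Step 2 — f₀ = ω₀/(2π) = 1415 Hz.
Step 3 — Parallel Q: Q = R/(ω₀L) = 110/(8890·0.000684) = 18.09.
Step 4 — Bandwidth: Δω = ω₀/Q = 491.4 rad/s; BW = Δω/(2π) = 78.21 Hz.

(a) f₀ = 1415 Hz  (b) Q = 18.09  (c) BW = 78.21 Hz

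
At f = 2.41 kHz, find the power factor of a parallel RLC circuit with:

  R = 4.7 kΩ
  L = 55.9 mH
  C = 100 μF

Step 1 — Angular frequency: ω = 2π·f = 2π·2410 = 1.514e+04 rad/s.
Step 2 — Component impedances:
  R: Z = R = 4700 Ω
  L: Z = jωL = j·1.514e+04·0.0559 = 0 + j846.5 Ω
  C: Z = 1/(jωC) = -j/(ω·C) = 0 - j0.6604 Ω
Step 3 — Parallel combination: 1/Z_total = 1/R + 1/L + 1/C; Z_total = 9.294e-05 - j0.6609 Ω = 0.6609∠-90.0° Ω.
Step 4 — Power factor: PF = cos(φ) = Re(Z)/|Z| = 9.294e-05/0.6609 = 0.0001406.
Step 5 — Type: Im(Z) = -0.6609 ⇒ leading (phase φ = -90.0°).

PF = 0.0001406 (leading, φ = -90.0°)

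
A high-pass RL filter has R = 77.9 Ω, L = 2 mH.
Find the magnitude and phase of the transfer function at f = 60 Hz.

Step 1 — Angular frequency: ω = 2π·60 = 377 rad/s.
Step 2 — Transfer function: H(jω) = jωL/(R + jωL).
Step 3 — Numerator jωL = j·0.754; denominator R + jωL = 77.9 + j0.754.
Step 4 — H = 9.367e-05 + j0.009678.
Step 5 — Magnitude: |H| = 0.009678 (-40.3 dB); phase: φ = 89.4°.

|H| = 0.009678 (-40.3 dB), φ = 89.4°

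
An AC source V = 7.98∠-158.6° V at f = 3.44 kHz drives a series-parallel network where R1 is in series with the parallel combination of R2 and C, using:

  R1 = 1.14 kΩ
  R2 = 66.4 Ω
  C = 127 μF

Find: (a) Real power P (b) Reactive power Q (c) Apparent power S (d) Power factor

Step 1 — Angular frequency: ω = 2π·f = 2π·3440 = 2.161e+04 rad/s.
Step 2 — Component impedances:
  R1: Z = R = 1140 Ω
  R2: Z = R = 66.4 Ω
  C: Z = 1/(jωC) = -j/(ω·C) = 0 - j0.3643 Ω
Step 3 — Parallel branch: R2 || C = 1/(1/R2 + 1/C) = 0.001999 - j0.3643 Ω.
Step 4 — Series with R1: Z_total = R1 + (R2 || C) = 1140 - j0.3643 Ω = 1140∠-0.0° Ω.
Step 5 — Source phasor: V = 7.98∠-158.6° V = -7.43 - j2.912 V.
Step 6 — Current: I = V / Z = -0.006517 - j0.002556 A = 0.007∠-158.6° A.
Step 7 — Complex power: S = V·I* = 0.05586 - j1.785e-05 VA.
Step 8 — Real power: P = Re(S) = 0.05586 W.
Step 9 — Reactive power: Q = Im(S) = -1.785e-05 VAR.
Step 10 — Apparent power: |S| = 0.05586 VA.
Step 11 — Power factor: PF = P/|S| = 1 (leading).

(a) P = 0.05586 W  (b) Q = -1.785e-05 VAR  (c) S = 0.05586 VA  (d) PF = 1 (leading)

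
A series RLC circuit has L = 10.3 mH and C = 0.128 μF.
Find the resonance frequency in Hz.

Step 1 — Resonance condition Im(Z)=0 gives ω₀ = 1/√(LC).
Step 2 — ω₀ = 1/√(0.0103·1.28e-07) = 2.754e+04 rad/s.
Step 3 — f₀ = ω₀/(2π) = 4383 Hz.

f₀ = 4383 Hz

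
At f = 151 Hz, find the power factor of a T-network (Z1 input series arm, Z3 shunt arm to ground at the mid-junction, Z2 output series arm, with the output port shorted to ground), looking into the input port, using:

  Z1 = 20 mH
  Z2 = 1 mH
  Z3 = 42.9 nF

Step 1 — Angular frequency: ω = 2π·f = 2π·151 = 948.8 rad/s.
Step 2 — Component impedances:
  Z1: Z = jωL = j·948.8·0.02 = 0 + j18.98 Ω
  Z2: Z = jωL = j·948.8·0.001 = 0 + j0.9488 Ω
  Z3: Z = 1/(jωC) = -j/(ω·C) = 0 - j2.457e+04 Ω
Step 3 — With the output port shorted to ground, the output series arm Z2 runs from the junction to ground; the shunt arm Z3 also runs from the junction to ground. They appear in parallel: Z3 || Z2 = 0 + j0.9488 Ω.
Step 4 — Series with input arm Z1: Z_in = Z1 + (Z3 || Z2) = 0 + j19.92 Ω = 19.92∠90.0° Ω.
Step 5 — Power factor: PF = cos(φ) = Re(Z)/|Z| = 0/19.92 = 0.
Step 6 — Type: Im(Z) = 19.92 ⇒ lagging (phase φ = 90.0°).

PF = 0 (lagging, φ = 90.0°)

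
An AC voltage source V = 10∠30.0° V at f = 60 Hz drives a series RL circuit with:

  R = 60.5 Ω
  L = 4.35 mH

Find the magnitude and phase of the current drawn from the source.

Step 1 — Angular frequency: ω = 2π·f = 2π·60 = 377 rad/s.
Step 2 — Component impedances:
  R: Z = R = 60.5 Ω
  L: Z = jωL = j·377·0.00435 = 0 + j1.64 Ω
Step 3 — Series combination: Z_total = R + L = 60.5 + j1.64 Ω = 60.52∠1.6° Ω.
Step 4 — Source phasor: V = 10∠30.0° V = 8.66 + j5 V.
Step 5 — Ohm's law: I = V / Z_total = (8.66 + j5) / (60.5 + j1.64) = 0.1453 + j0.07871 A.
Step 6 — Convert to polar: |I| = 0.1652 A, ∠I = 28.4°.

I = 0.1652∠28.4° A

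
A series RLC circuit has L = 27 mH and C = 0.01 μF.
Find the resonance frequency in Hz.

Step 1 — Resonance condition Im(Z)=0 gives ω₀ = 1/√(LC).
Step 2 — ω₀ = 1/√(0.027·1e-08) = 6.086e+04 rad/s.
Step 3 — f₀ = ω₀/(2π) = 9686 Hz.

f₀ = 9686 Hz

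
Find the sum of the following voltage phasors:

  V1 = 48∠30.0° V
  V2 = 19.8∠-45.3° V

Step 1 — Convert each phasor to rectangular form:
  V1 = 48·(cos(30.0°) + j·sin(30.0°)) = 41.57 + j24 V
  V2 = 19.8·(cos(-45.3°) + j·sin(-45.3°)) = 13.93 - j14.07 V
Step 2 — Sum components: V_total = 55.5 + j9.926 V.
Step 3 — Convert to polar: |V_total| = 56.38 V, ∠V_total = 10.1°.

V_total = 56.38∠10.1° V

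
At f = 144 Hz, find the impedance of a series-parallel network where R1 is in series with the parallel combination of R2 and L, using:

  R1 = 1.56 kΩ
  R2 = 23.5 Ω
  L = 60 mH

Step 1 — Angular frequency: ω = 2π·f = 2π·144 = 904.8 rad/s.
Step 2 — Component impedances:
  R1: Z = R = 1560 Ω
  R2: Z = R = 23.5 Ω
  L: Z = jωL = j·904.8·0.06 = 0 + j54.29 Ω
Step 3 — Parallel branch: R2 || L = 1/(1/R2 + 1/L) = 19.79 + j8.567 Ω.
Step 4 — Series with R1: Z_total = R1 + (R2 || L) = 1580 + j8.567 Ω = 1580∠0.3° Ω.

Z = 1580 + j8.567 Ω = 1580∠0.3° Ω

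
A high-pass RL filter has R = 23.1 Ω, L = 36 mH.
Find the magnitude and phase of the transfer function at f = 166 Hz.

Step 1 — Angular frequency: ω = 2π·166 = 1043 rad/s.
Step 2 — Transfer function: H(jω) = jωL/(R + jωL).
Step 3 — Numerator jωL = j·37.55; denominator R + jωL = 23.1 + j37.55.
Step 4 — H = 0.7254 + j0.4463.
Step 5 — Magnitude: |H| = 0.8517 (-1.4 dB); phase: φ = 31.6°.

|H| = 0.8517 (-1.4 dB), φ = 31.6°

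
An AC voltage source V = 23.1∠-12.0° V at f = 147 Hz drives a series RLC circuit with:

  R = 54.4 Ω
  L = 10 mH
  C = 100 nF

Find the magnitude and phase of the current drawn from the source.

Step 1 — Angular frequency: ω = 2π·f = 2π·147 = 923.6 rad/s.
Step 2 — Component impedances:
  R: Z = R = 54.4 Ω
  L: Z = jωL = j·923.6·0.01 = 0 + j9.236 Ω
  C: Z = 1/(jωC) = -j/(ω·C) = 0 - j1.083e+04 Ω
Step 3 — Series combination: Z_total = R + L + C = 54.4 - j1.082e+04 Ω = 1.082e+04∠-89.7° Ω.
Step 4 — Source phasor: V = 23.1∠-12.0° V = 22.6 - j4.803 V.
Step 5 — Ohm's law: I = V / Z_total = (22.6 - j4.803) / (54.4 - j1.082e+04) = 0.0004545 + j0.002086 A.
Step 6 — Convert to polar: |I| = 0.002135 A, ∠I = 77.7°.

I = 0.002135∠77.7° A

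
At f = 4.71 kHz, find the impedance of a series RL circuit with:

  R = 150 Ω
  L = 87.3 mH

Step 1 — Angular frequency: ω = 2π·f = 2π·4710 = 2.959e+04 rad/s.
Step 2 — Component impedances:
  R: Z = R = 150 Ω
  L: Z = jωL = j·2.959e+04·0.0873 = 0 + j2584 Ω
Step 3 — Series combination: Z_total = R + L = 150 + j2584 Ω = 2588∠86.7° Ω.

Z = 150 + j2584 Ω = 2588∠86.7° Ω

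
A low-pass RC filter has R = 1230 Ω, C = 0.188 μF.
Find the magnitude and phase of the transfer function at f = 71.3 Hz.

Step 1 — Angular frequency: ω = 2π·71.3 = 448 rad/s.
Step 2 — Transfer function: H(jω) = 1/(1 + jωRC).
Step 3 — Denominator: 1 + jωRC = 1 + j·448·1230·1.88e-07 = 1 + j0.1036.
Step 4 — H = 0.9894 - j0.1025.
Step 5 — Magnitude: |H| = 0.9947 (-0.0 dB); phase: φ = -5.9°.

|H| = 0.9947 (-0.0 dB), φ = -5.9°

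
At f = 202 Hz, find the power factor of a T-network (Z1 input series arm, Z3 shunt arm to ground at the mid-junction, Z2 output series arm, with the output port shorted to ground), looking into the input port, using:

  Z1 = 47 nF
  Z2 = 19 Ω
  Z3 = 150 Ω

Step 1 — Angular frequency: ω = 2π·f = 2π·202 = 1269 rad/s.
Step 2 — Component impedances:
  Z1: Z = 1/(jωC) = -j/(ω·C) = 0 - j1.676e+04 Ω
  Z2: Z = R = 19 Ω
  Z3: Z = R = 150 Ω
Step 3 — With the output port shorted to ground, the output series arm Z2 runs from the junction to ground; the shunt arm Z3 also runs from the junction to ground. They appear in parallel: Z3 || Z2 = 16.86 Ω.
Step 4 — Series with input arm Z1: Z_in = Z1 + (Z3 || Z2) = 16.86 - j1.676e+04 Ω = 1.676e+04∠-89.9° Ω.
Step 5 — Power factor: PF = cos(φ) = Re(Z)/|Z| = 16.86/1.676e+04 = 0.001006.
Step 6 — Type: Im(Z) = -1.676e+04 ⇒ leading (phase φ = -89.9°).

PF = 0.001006 (leading, φ = -89.9°)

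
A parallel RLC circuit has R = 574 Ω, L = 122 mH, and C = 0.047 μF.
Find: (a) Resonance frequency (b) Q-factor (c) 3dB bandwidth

Step 1 — Resonance: ω₀ = 1/√(LC) = 1/√(0.122·4.7e-08) = 1.321e+04 rad/s.
Step 2 — f₀ = ω₀/(2π) = 2102 Hz.
Step 3 — Parallel Q: Q = R/(ω₀L) = 574/(1.321e+04·0.122) = 0.3563.
Step 4 — Bandwidth: Δω = ω₀/Q = 3.707e+04 rad/s; BW = Δω/(2π) = 5899 Hz.

(a) f₀ = 2102 Hz  (b) Q = 0.3563  (c) BW = 5899 Hz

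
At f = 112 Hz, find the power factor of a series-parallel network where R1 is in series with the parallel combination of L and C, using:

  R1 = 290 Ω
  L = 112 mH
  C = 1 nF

Step 1 — Angular frequency: ω = 2π·f = 2π·112 = 703.7 rad/s.
Step 2 — Component impedances:
  R1: Z = R = 290 Ω
  L: Z = jωL = j·703.7·0.112 = 0 + j78.82 Ω
  C: Z = 1/(jωC) = -j/(ω·C) = 0 - j1.421e+06 Ω
Step 3 — Parallel branch: L || C = 1/(1/L + 1/C) = 0 + j78.82 Ω.
Step 4 — Series with R1: Z_total = R1 + (L || C) = 290 + j78.82 Ω = 300.5∠15.2° Ω.
Step 5 — Power factor: PF = cos(φ) = Re(Z)/|Z| = 290/300.52 = 0.965.
Step 6 — Type: Im(Z) = 78.82 ⇒ lagging (phase φ = 15.2°).

PF = 0.965 (lagging, φ = 15.2°)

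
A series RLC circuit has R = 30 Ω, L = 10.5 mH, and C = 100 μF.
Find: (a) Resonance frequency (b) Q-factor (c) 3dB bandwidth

Step 1 — Resonance: ω₀ = 1/√(LC) = 1/√(0.0105·0.0001) = 975.9 rad/s.
Step 2 — f₀ = ω₀/(2π) = 155.3 Hz.
Step 3 — Series Q: Q = ω₀L/R = 975.9·0.0105/30 = 0.3416.
Step 4 — Bandwidth: Δω = ω₀/Q = 2857 rad/s; BW = Δω/(2π) = 454.7 Hz.

(a) f₀ = 155.3 Hz  (b) Q = 0.3416  (c) BW = 454.7 Hz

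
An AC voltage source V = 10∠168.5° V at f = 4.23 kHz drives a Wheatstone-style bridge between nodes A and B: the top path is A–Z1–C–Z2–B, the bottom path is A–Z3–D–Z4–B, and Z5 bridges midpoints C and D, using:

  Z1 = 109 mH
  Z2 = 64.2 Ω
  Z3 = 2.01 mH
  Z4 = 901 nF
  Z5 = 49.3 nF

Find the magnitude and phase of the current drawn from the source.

Step 1 — Angular frequency: ω = 2π·f = 2π·4230 = 2.658e+04 rad/s.
Step 2 — Component impedances:
  Z1: Z = jωL = j·2.658e+04·0.109 = 0 + j2897 Ω
  Z2: Z = R = 64.2 Ω
  Z3: Z = jωL = j·2.658e+04·0.00201 = 0 + j53.42 Ω
  Z4: Z = 1/(jωC) = -j/(ω·C) = 0 - j41.76 Ω
  Z5: Z = 1/(jωC) = -j/(ω·C) = 0 - j763.2 Ω
Step 3 — Bridge requires nodal analysis (the Z5 bridge couples midpoints C and D, so the two paths cannot be reduced to a simple series/parallel combination). Setting node B to ground and injecting 1 A at node A, the 3-node admittance system at A, C, D solves to V_A = Z_AB = 0.2034 + j13.75 Ω = 13.75∠89.2° Ω.
Step 4 — Source phasor: V = 10∠168.5° V = -9.799 + j1.994 V.
Step 5 — Ohm's law: I = V / Z_total = (-9.799 + j1.994) / (0.2034 + j13.75) = 0.1344 + j0.7146 A.
Step 6 — Convert to polar: |I| = 0.7272 A, ∠I = 79.3°.

I = 0.7272∠79.3° A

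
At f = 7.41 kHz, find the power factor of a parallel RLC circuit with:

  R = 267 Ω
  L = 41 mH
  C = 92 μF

Step 1 — Angular frequency: ω = 2π·f = 2π·7410 = 4.656e+04 rad/s.
Step 2 — Component impedances:
  R: Z = R = 267 Ω
  L: Z = jωL = j·4.656e+04·0.041 = 0 + j1909 Ω
  C: Z = 1/(jωC) = -j/(ω·C) = 0 - j0.2335 Ω
Step 3 — Parallel combination: 1/Z_total = 1/R + 1/L + 1/C; Z_total = 0.0002042 - j0.2335 Ω = 0.2335∠-89.9° Ω.
Step 4 — Power factor: PF = cos(φ) = Re(Z)/|Z| = 0.0002042/0.2335 = 0.0008745.
Step 5 — Type: Im(Z) = -0.2335 ⇒ leading (phase φ = -89.9°).

PF = 0.0008745 (leading, φ = -89.9°)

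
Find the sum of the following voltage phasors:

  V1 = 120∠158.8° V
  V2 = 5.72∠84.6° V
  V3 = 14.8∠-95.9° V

Step 1 — Convert each phasor to rectangular form:
  V1 = 120·(cos(158.8°) + j·sin(158.8°)) = -111.9 + j43.39 V
  V2 = 5.72·(cos(84.6°) + j·sin(84.6°)) = 0.5383 + j5.695 V
  V3 = 14.8·(cos(-95.9°) + j·sin(-95.9°)) = -1.521 - j14.72 V
Step 2 — Sum components: V_total = -112.9 + j34.37 V.
Step 3 — Convert to polar: |V_total| = 118 V, ∠V_total = 163.1°.

V_total = 118∠163.1° V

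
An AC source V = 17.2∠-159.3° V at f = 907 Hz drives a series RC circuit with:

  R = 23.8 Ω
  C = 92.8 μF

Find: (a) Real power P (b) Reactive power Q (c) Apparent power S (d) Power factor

Step 1 — Angular frequency: ω = 2π·f = 2π·907 = 5699 rad/s.
Step 2 — Component impedances:
  R: Z = R = 23.8 Ω
  C: Z = 1/(jωC) = -j/(ω·C) = 0 - j1.891 Ω
Step 3 — Series combination: Z_total = R + C = 23.8 - j1.891 Ω = 23.87∠-4.5° Ω.
Step 4 — Source phasor: V = 17.2∠-159.3° V = -16.09 - j6.08 V.
Step 5 — Current: I = V / Z = -0.6516 - j0.3072 A = 0.7204∠-154.8° A.
Step 6 — Complex power: S = V·I* = 12.35 - j0.9814 VA.
Step 7 — Real power: P = Re(S) = 12.35 W.
Step 8 — Reactive power: Q = Im(S) = -0.9814 VAR.
Step 9 — Apparent power: |S| = 12.39 VA.
Step 10 — Power factor: PF = P/|S| = 0.9969 (leading).

(a) P = 12.35 W  (b) Q = -0.9814 VAR  (c) S = 12.39 VA  (d) PF = 0.9969 (leading)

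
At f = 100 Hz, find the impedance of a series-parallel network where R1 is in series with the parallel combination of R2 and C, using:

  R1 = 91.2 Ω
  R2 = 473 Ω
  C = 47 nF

Step 1 — Angular frequency: ω = 2π·f = 2π·100 = 628.3 rad/s.
Step 2 — Component impedances:
  R1: Z = R = 91.2 Ω
  R2: Z = R = 473 Ω
  C: Z = 1/(jωC) = -j/(ω·C) = 0 - j3.386e+04 Ω
Step 3 — Parallel branch: R2 || C = 1/(1/R2 + 1/C) = 472.9 - j6.606 Ω.
Step 4 — Series with R1: Z_total = R1 + (R2 || C) = 564.1 - j6.606 Ω = 564.1∠-0.7° Ω.

Z = 564.1 - j6.606 Ω = 564.1∠-0.7° Ω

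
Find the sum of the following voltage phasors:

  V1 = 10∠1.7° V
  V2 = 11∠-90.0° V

Step 1 — Convert each phasor to rectangular form:
  V1 = 10·(cos(1.7°) + j·sin(1.7°)) = 9.996 + j0.2967 V
  V2 = 11·(cos(-90.0°) + j·sin(-90.0°)) = 0 - j11 V
Step 2 — Sum components: V_total = 9.996 - j10.7 V.
Step 3 — Convert to polar: |V_total| = 14.64 V, ∠V_total = -47.0°.

V_total = 14.64∠-47.0° V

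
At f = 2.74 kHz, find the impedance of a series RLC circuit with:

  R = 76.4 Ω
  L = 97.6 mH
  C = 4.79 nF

Step 1 — Angular frequency: ω = 2π·f = 2π·2740 = 1.722e+04 rad/s.
Step 2 — Component impedances:
  R: Z = R = 76.4 Ω
  L: Z = jωL = j·1.722e+04·0.0976 = 0 + j1680 Ω
  C: Z = 1/(jωC) = -j/(ω·C) = 0 - j1.213e+04 Ω
Step 3 — Series combination: Z_total = R + L + C = 76.4 - j1.045e+04 Ω = 1.045e+04∠-89.6° Ω.

Z = 76.4 - j1.045e+04 Ω = 1.045e+04∠-89.6° Ω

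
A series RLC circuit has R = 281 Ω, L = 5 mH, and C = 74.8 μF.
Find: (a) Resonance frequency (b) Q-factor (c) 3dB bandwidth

Step 1 — Resonance condition Im(Z)=0 gives ω₀ = 1/√(LC).
Step 2 — ω₀ = 1/√(0.005·7.48e-05) = 1635 rad/s.
Step 3 — f₀ = ω₀/(2π) = 260.2 Hz.
Step 4 — Series Q: Q = ω₀L/R = 1635·0.005/281 = 0.0291.
Step 5 — 3dB bandwidth: Δω = ω₀/Q = 5.62e+04 rad/s; BW = Δω/(2π) = 8945 Hz.

(a) f₀ = 260.2 Hz  (b) Q = 0.0291  (c) BW = 8945 Hz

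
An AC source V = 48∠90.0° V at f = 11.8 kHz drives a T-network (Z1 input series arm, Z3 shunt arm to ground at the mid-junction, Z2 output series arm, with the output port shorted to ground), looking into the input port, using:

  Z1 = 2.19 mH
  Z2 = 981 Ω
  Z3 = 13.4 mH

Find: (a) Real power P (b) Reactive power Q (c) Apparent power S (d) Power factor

Step 1 — Angular frequency: ω = 2π·f = 2π·1.18e+04 = 7.414e+04 rad/s.
Step 2 — Component impedances:
  Z1: Z = jωL = j·7.414e+04·0.00219 = 0 + j162.4 Ω
  Z2: Z = R = 981 Ω
  Z3: Z = jωL = j·7.414e+04·0.0134 = 0 + j993.5 Ω
Step 3 — With the output port shorted to ground, the output series arm Z2 runs from the junction to ground; the shunt arm Z3 also runs from the junction to ground. They appear in parallel: Z3 || Z2 = 496.7 + j490.5 Ω.
Step 4 — Series with input arm Z1: Z_in = Z1 + (Z3 || Z2) = 496.7 + j652.8 Ω = 820.3∠52.7° Ω.
Step 5 — Source phasor: V = 48∠90.0° V = 0 + j48 V.
Step 6 — Current: I = V / Z = 0.04657 + j0.03543 A = 0.05851∠37.3° A.
Step 7 — Complex power: S = V·I* = 1.701 + j2.235 VA.
Step 8 — Real power: P = Re(S) = 1.701 W.
Step 9 — Reactive power: Q = Im(S) = 2.235 VAR.
Step 10 — Apparent power: |S| = 2.809 VA.
Step 11 — Power factor: PF = P/|S| = 0.6055 (lagging).

(a) P = 1.701 W  (b) Q = 2.235 VAR  (c) S = 2.809 VA  (d) PF = 0.6055 (lagging)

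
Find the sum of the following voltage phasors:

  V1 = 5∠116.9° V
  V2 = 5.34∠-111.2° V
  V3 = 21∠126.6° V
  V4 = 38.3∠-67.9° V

Step 1 — Convert each phasor to rectangular form:
  V1 = 5·(cos(116.9°) + j·sin(116.9°)) = -2.262 + j4.459 V
  V2 = 5.34·(cos(-111.2°) + j·sin(-111.2°)) = -1.931 - j4.979 V
  V3 = 21·(cos(126.6°) + j·sin(126.6°)) = -12.52 + j16.86 V
  V4 = 38.3·(cos(-67.9°) + j·sin(-67.9°)) = 14.41 - j35.49 V
Step 2 — Sum components: V_total = -2.305 - j19.15 V.
Step 3 — Convert to polar: |V_total| = 19.28 V, ∠V_total = -96.9°.

V_total = 19.28∠-96.9° V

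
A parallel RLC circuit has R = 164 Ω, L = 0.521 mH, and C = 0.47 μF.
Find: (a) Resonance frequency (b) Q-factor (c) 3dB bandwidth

Step 1 — Resonance: ω₀ = 1/√(LC) = 1/√(0.000521·4.7e-07) = 6.39e+04 rad/s.
Step 2 — f₀ = ω₀/(2π) = 1.017e+04 Hz.
Step 3 — Parallel Q: Q = R/(ω₀L) = 164/(6.39e+04·0.000521) = 4.926.
Step 4 — Bandwidth: Δω = ω₀/Q = 1.297e+04 rad/s; BW = Δω/(2π) = 2065 Hz.

(a) f₀ = 1.017e+04 Hz  (b) Q = 4.926  (c) BW = 2065 Hz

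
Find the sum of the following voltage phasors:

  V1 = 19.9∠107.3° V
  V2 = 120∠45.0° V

Step 1 — Convert each phasor to rectangular form:
  V1 = 19.9·(cos(107.3°) + j·sin(107.3°)) = -5.918 + j19 V
  V2 = 120·(cos(45.0°) + j·sin(45.0°)) = 84.85 + j84.85 V
Step 2 — Sum components: V_total = 78.94 + j103.9 V.
Step 3 — Convert to polar: |V_total| = 130.4 V, ∠V_total = 52.8°.

V_total = 130.4∠52.8° V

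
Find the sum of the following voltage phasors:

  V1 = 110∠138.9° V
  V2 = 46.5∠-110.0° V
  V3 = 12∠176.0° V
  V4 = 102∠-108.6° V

Step 1 — Convert each phasor to rectangular form:
  V1 = 110·(cos(138.9°) + j·sin(138.9°)) = -82.89 + j72.31 V
  V2 = 46.5·(cos(-110.0°) + j·sin(-110.0°)) = -15.9 - j43.7 V
  V3 = 12·(cos(176.0°) + j·sin(176.0°)) = -11.97 + j0.8371 V
  V4 = 102·(cos(-108.6°) + j·sin(-108.6°)) = -32.53 - j96.67 V
Step 2 — Sum components: V_total = -143.3 - j67.22 V.
Step 3 — Convert to polar: |V_total| = 158.3 V, ∠V_total = -154.9°.

V_total = 158.3∠-154.9° V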